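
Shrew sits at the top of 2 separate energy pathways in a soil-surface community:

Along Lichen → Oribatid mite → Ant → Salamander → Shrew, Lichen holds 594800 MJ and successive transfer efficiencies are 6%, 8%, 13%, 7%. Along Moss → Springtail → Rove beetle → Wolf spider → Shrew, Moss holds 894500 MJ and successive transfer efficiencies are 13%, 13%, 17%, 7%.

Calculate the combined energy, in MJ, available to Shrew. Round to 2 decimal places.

205.87 MJ

Via Lichen: 594800 × 0.06 × 0.08 × 0.13 × 0.07 = 25.980864 MJ
Via Moss: 894500 × 0.13 × 0.13 × 0.17 × 0.07 = 179.892895 MJ
Total at Shrew: 25.980864 + 179.892895 = 205.873759 MJ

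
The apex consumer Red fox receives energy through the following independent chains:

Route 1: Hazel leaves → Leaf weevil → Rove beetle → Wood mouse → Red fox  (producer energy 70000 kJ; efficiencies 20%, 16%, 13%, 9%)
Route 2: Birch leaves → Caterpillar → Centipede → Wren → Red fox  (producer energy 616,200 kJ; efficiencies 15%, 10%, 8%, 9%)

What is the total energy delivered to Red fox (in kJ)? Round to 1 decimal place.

92.8 kJ

Route 1: 70000 × 0.2 × 0.16 × 0.13 × 0.09 = 26.208 kJ
Route 2: 616200 × 0.15 × 0.1 × 0.08 × 0.09 = 66.5496 kJ
Total at Red fox: 26.208 + 66.5496 = 92.7576 kJ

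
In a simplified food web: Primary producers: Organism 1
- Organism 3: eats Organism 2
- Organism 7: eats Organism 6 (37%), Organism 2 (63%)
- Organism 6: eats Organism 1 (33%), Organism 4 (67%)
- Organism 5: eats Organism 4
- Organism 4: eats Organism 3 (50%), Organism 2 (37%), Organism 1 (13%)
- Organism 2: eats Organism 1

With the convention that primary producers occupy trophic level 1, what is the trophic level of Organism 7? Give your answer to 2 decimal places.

3.59

Organism 2: 1 + 1 = 2
Organism 3: 1 + 2 = 3
Organism 4: 1 + (0.5×3 + 0.37×2 + 0.13×1) = 3.37
Organism 5: 1 + 3.37 = 4.37
Organism 6: 1 + (0.33×1 + 0.67×3.37) = 3.5879
Organism 7: 1 + (0.37×3.5879 + 0.63×2) = 3.587523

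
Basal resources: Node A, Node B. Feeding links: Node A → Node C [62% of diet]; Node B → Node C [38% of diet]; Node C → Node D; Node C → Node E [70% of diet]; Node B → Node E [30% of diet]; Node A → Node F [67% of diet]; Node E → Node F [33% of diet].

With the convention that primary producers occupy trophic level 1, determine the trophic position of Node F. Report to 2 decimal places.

Node C: 1 + (0.62×1 + 0.38×1) = 2
Node D: 1 + 2 = 3
Node E: 1 + (0.7×2 + 0.3×1) = 2.7
Node F: 1 + (0.67×1 + 0.33×2.7) = 2.561

2.56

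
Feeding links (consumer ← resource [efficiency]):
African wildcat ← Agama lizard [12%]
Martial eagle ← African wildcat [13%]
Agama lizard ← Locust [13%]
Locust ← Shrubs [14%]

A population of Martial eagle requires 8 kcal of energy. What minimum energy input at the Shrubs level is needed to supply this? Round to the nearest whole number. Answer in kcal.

Cumulative transfer efficiency: 0.14 × 0.13 × 0.12 × 0.13 = 0.00028392
Shrubs energy = 8 / 0.00028392 = 28177 kcal

28177 kcal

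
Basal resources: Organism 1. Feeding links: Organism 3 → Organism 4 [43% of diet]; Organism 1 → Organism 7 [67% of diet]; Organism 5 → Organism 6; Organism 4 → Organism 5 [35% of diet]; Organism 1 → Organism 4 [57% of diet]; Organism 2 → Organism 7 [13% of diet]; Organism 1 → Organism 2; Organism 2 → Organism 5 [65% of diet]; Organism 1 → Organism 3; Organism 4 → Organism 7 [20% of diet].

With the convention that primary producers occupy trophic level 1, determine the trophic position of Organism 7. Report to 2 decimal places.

Organism 2: 1 + 1 = 2
Organism 3: 1 + 1 = 2
Organism 4: 1 + (0.57×1 + 0.43×2) = 2.43
Organism 5: 1 + (0.35×2.43 + 0.65×2) = 3.1505
Organism 6: 1 + 3.1505 = 4.1505
Organism 7: 1 + (0.13×2 + 0.67×1 + 0.2×2.43) = 2.416

2.42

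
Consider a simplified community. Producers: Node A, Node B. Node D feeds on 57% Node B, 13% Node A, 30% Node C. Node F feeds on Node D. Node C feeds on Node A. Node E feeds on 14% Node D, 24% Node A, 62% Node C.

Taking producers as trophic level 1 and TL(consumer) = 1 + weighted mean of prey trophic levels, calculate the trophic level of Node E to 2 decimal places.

2.80

Node C: 1 + 1 = 2
Node D: 1 + (0.57×1 + 0.13×1 + 0.3×2) = 2.3
Node E: 1 + (0.14×2.3 + 0.24×1 + 0.62×2) = 2.802
Node F: 1 + 2.3 = 3.3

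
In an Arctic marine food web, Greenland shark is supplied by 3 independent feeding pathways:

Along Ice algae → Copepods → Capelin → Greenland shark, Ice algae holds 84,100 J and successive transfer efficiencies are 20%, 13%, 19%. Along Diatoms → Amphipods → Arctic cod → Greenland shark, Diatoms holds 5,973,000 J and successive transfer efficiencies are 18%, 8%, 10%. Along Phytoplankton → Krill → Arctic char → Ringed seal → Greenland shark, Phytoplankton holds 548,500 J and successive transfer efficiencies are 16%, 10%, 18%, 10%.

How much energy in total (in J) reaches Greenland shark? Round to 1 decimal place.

9174.5 J

Via Ice algae: 84100 × 0.2 × 0.13 × 0.19 = 415.454 J
Via Diatoms: 5973000 × 0.18 × 0.08 × 0.1 = 8601.12 J
Via Phytoplankton: 548500 × 0.16 × 0.1 × 0.18 × 0.1 = 157.968 J
Total at Greenland shark: 415.454 + 8601.12 + 157.968 = 9174.542 J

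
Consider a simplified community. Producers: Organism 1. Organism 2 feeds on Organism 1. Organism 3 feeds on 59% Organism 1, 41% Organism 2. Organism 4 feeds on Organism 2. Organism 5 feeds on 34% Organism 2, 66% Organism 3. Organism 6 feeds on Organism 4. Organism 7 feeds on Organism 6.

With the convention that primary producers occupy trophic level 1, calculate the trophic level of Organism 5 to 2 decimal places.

Organism 2: 1 + 1 = 2
Organism 3: 1 + (0.59×1 + 0.41×2) = 2.41
Organism 4: 1 + 2 = 3
Organism 5: 1 + (0.34×2 + 0.66×2.41) = 3.2706
Organism 6: 1 + 3 = 4
Organism 7: 1 + 4 = 5

3.27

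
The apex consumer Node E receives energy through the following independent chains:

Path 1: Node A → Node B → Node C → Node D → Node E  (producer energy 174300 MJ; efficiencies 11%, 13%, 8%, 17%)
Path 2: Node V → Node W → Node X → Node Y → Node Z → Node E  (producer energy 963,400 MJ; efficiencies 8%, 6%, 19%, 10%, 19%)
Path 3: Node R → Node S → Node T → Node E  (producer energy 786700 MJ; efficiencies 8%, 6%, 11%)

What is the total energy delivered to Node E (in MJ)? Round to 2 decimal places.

465.97 MJ

Path 1: 174300 × 0.11 × 0.13 × 0.08 × 0.17 = 33.897864 MJ
Path 2: 963400 × 0.08 × 0.06 × 0.19 × 0.1 × 0.19 = 16.6937952 MJ
Path 3: 786700 × 0.08 × 0.06 × 0.11 = 415.3776 MJ
Total at Node E: 33.897864 + 16.6937952 + 415.3776 = 465.9692592 MJ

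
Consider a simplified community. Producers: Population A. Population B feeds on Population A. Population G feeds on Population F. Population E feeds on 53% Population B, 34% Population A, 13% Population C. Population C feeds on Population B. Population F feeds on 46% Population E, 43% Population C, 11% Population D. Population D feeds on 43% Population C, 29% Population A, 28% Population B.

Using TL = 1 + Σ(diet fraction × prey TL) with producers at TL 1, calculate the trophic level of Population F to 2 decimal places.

Population B: 1 + 1 = 2
Population C: 1 + 2 = 3
Population D: 1 + (0.43×3 + 0.29×1 + 0.28×2) = 3.14
Population E: 1 + (0.53×2 + 0.34×1 + 0.13×3) = 2.79
Population F: 1 + (0.46×2.79 + 0.43×3 + 0.11×3.14) = 3.9188
Population G: 1 + 3.9188 = 4.9188

3.92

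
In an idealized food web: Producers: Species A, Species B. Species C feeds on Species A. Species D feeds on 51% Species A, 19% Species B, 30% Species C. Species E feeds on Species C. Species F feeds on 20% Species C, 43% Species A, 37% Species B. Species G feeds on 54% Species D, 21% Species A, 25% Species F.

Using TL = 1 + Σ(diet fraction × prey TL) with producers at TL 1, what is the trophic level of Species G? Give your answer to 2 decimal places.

3.00

Species C: 1 + 1 = 2
Species D: 1 + (0.51×1 + 0.19×1 + 0.3×2) = 2.3
Species E: 1 + 2 = 3
Species F: 1 + (0.2×2 + 0.43×1 + 0.37×1) = 2.2
Species G: 1 + (0.54×2.3 + 0.21×1 + 0.25×2.2) = 3.002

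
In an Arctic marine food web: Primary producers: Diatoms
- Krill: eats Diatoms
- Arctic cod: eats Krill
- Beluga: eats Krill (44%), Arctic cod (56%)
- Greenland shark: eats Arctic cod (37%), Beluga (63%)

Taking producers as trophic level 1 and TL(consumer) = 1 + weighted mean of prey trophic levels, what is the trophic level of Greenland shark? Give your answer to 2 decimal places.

4.35

Krill: 1 + 1 = 2
Arctic cod: 1 + 2 = 3
Beluga: 1 + (0.44×2 + 0.56×3) = 3.56
Greenland shark: 1 + (0.37×3 + 0.63×3.56) = 4.3528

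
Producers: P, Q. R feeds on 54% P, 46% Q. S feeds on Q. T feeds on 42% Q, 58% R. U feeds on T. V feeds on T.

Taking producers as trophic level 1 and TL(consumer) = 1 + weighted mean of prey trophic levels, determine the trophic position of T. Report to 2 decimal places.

2.58

R: 1 + (0.54×1 + 0.46×1) = 2
S: 1 + 1 = 2
T: 1 + (0.42×1 + 0.58×2) = 2.58
U: 1 + 2.58 = 3.58
V: 1 + 2.58 = 3.58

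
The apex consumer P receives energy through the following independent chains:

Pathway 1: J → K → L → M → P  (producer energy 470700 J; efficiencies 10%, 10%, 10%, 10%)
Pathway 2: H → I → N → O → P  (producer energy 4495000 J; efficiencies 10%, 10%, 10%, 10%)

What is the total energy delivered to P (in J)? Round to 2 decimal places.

496.57 J

Pathway 1: 470700 × 0.1 × 0.1 × 0.1 × 0.1 = 47.07 J
Pathway 2: 4495000 × 0.1 × 0.1 × 0.1 × 0.1 = 449.5 J
Total at P: 47.07 + 449.5 = 496.57 J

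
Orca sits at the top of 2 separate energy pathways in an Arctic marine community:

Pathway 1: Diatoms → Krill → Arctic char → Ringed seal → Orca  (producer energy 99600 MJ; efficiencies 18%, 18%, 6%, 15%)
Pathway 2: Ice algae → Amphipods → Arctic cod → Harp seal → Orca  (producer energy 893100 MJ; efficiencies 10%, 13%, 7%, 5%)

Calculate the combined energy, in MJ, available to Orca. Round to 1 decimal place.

69.7 MJ

Pathway 1: 99600 × 0.18 × 0.18 × 0.06 × 0.15 = 29.04336 MJ
Pathway 2: 893100 × 0.1 × 0.13 × 0.07 × 0.05 = 40.63605 MJ
Total at Orca: 29.04336 + 40.63605 = 69.67941 MJ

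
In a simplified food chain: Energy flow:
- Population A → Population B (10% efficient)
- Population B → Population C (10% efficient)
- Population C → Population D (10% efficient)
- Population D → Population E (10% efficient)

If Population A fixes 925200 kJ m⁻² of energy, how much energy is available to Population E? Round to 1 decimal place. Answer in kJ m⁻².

Population B: 925200 × 0.1 = 92520 kJ m⁻²
Population C: 92520 × 0.1 = 9252 kJ m⁻²
Population D: 9252 × 0.1 = 925.2 kJ m⁻²
Population E: 925.2 × 0.1 = 92.52 kJ m⁻²

92.5 kJ m⁻²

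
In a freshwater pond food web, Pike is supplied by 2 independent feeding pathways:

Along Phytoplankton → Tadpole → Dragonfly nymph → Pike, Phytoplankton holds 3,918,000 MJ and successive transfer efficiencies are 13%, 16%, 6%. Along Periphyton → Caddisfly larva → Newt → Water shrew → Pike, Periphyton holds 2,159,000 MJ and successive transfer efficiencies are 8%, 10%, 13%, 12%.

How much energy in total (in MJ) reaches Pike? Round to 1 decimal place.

5159.1 MJ

Via Phytoplankton: 3918000 × 0.13 × 0.16 × 0.06 = 4889.664 MJ
Via Periphyton: 2159000 × 0.08 × 0.1 × 0.13 × 0.12 = 269.4432 MJ
Total at Pike: 4889.664 + 269.4432 = 5159.1072 MJ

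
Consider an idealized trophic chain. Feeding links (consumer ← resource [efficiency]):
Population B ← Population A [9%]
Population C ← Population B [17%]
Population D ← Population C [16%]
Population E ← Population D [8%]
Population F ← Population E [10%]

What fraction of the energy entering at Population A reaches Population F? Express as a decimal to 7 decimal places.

0.0000196

Product of link efficiencies: 0.09 × 0.17 × 0.16 × 0.08 × 0.1 = 0.000019584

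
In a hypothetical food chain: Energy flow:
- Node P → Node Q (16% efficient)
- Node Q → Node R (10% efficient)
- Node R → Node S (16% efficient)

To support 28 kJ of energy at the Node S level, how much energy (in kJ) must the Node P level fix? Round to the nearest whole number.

10938 kJ

Cumulative transfer efficiency: 0.16 × 0.1 × 0.16 = 0.00256
Node P energy = 28 / 0.00256 = 10938 kJ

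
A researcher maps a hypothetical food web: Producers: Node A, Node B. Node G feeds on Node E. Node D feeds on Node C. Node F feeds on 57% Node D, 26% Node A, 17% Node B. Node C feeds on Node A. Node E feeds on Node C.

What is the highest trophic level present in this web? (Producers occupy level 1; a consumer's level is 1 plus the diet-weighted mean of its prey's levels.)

Node C: 1 + 1 = 2
Node D: 1 + 2 = 3
Node E: 1 + 2 = 3
Node F: 1 + (0.57×3 + 0.26×1 + 0.17×1) = 3.14
Node G: 1 + 3 = 4

4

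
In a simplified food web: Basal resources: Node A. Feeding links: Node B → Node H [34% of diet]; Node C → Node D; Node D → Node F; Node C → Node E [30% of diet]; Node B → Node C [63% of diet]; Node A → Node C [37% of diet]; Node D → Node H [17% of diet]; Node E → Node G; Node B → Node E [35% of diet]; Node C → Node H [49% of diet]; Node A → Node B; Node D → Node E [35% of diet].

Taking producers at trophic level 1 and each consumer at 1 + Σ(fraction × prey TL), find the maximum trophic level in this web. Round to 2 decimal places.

Node B: 1 + 1 = 2
Node C: 1 + (0.37×1 + 0.63×2) = 2.63
Node D: 1 + 2.63 = 3.63
Node E: 1 + (0.35×3.63 + 0.3×2.63 + 0.35×2) = 3.7595
Node F: 1 + 3.63 = 4.63
Node G: 1 + 3.7595 = 4.7595
Node H: 1 + (0.49×2.63 + 0.17×3.63 + 0.34×2) = 3.5858

4.76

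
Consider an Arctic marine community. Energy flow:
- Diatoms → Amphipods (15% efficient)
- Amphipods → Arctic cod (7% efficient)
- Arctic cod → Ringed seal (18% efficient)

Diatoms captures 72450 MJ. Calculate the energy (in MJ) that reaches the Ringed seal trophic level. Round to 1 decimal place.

136.9 MJ

Amphipods: 72450 × 0.15 = 10867.5 MJ
Arctic cod: 10867.5 × 0.07 = 760.725 MJ
Ringed seal: 760.725 × 0.18 = 136.9305 MJ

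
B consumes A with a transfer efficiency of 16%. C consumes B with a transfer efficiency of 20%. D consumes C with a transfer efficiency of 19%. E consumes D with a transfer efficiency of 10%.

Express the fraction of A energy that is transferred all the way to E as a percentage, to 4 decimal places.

Product of link efficiencies: 0.16 × 0.2 × 0.19 × 0.1 = 0.000608
As a percentage: 0.000608 × 100 = 0.0608%

0.0608%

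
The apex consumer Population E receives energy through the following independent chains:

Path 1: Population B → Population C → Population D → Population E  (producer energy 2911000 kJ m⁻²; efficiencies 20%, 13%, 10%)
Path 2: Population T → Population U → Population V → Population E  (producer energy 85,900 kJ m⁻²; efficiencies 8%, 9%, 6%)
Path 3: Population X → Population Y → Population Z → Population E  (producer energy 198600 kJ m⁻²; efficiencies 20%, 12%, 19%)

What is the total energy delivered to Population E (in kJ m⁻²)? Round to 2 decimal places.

8511.32 kJ m⁻²

Path 1: 2911000 × 0.2 × 0.13 × 0.1 = 7568.6 kJ m⁻²
Path 2: 85900 × 0.08 × 0.09 × 0.06 = 37.1088 kJ m⁻²
Path 3: 198600 × 0.2 × 0.12 × 0.19 = 905.616 kJ m⁻²
Total at Population E: 7568.6 + 37.1088 + 905.616 = 8511.3248 kJ m⁻²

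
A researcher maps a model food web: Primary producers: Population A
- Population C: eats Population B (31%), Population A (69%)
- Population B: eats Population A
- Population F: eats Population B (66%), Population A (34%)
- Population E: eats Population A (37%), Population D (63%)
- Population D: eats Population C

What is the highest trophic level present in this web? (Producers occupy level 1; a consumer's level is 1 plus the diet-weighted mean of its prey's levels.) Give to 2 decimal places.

Population B: 1 + 1 = 2
Population C: 1 + (0.31×2 + 0.69×1) = 2.31
Population D: 1 + 2.31 = 3.31
Population E: 1 + (0.37×1 + 0.63×3.31) = 3.4553
Population F: 1 + (0.66×2 + 0.34×1) = 2.66

3.46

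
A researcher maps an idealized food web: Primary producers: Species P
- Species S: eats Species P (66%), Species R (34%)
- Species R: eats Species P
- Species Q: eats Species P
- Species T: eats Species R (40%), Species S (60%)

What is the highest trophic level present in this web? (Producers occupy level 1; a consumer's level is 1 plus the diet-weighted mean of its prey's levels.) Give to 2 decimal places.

Species Q: 1 + 1 = 2
Species R: 1 + 1 = 2
Species S: 1 + (0.66×1 + 0.34×2) = 2.34
Species T: 1 + (0.4×2 + 0.6×2.34) = 3.204

3.20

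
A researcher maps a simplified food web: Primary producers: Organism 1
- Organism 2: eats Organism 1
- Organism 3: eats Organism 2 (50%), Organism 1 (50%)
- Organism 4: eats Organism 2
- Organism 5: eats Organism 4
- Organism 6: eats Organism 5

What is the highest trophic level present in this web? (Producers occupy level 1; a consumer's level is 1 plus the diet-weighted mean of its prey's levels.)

Organism 2: 1 + 1 = 2
Organism 3: 1 + (0.5×2 + 0.5×1) = 2.5
Organism 4: 1 + 2 = 3
Organism 5: 1 + 3 = 4
Organism 6: 1 + 4 = 5

5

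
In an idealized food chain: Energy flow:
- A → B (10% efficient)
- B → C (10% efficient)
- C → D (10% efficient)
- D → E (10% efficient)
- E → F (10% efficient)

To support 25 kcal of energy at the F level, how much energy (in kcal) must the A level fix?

Cumulative transfer efficiency: 0.1 × 0.1 × 0.1 × 0.1 × 0.1 = 0.00001
A energy = 25 / 0.00001 = 2500000 kcal

2500000 kcal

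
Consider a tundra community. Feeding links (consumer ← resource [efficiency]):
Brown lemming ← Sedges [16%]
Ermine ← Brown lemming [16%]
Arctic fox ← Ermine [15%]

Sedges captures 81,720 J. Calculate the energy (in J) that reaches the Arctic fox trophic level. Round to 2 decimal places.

313.80 J

Brown lemming: 81720 × 0.16 = 13075.2 J
Ermine: 13075.2 × 0.16 = 2092.032 J
Arctic fox: 2092.032 × 0.15 = 313.8048 J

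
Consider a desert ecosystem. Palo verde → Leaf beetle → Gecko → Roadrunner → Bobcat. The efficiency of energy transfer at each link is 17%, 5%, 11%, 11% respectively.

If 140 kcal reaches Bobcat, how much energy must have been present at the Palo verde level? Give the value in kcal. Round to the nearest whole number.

Cumulative transfer efficiency: 0.17 × 0.05 × 0.11 × 0.11 = 0.00010285
Palo verde energy = 140 / 0.00010285 = 1361206 kcal

1361206 kcal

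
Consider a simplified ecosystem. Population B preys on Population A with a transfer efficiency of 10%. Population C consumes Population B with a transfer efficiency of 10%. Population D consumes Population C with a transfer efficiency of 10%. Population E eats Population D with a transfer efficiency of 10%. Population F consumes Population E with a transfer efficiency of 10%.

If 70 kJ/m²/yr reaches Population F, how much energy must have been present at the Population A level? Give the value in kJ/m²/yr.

7000000 kJ/m²/yr

Cumulative transfer efficiency: 0.1 × 0.1 × 0.1 × 0.1 × 0.1 = 0.00001
Population A energy = 70 / 0.00001 = 7000000 kJ/m²/yr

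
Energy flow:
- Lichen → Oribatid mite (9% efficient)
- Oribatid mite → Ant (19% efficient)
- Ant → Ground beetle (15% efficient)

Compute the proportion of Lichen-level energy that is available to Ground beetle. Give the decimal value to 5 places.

Product of link efficiencies: 0.09 × 0.19 × 0.15 = 0.002565

0.00257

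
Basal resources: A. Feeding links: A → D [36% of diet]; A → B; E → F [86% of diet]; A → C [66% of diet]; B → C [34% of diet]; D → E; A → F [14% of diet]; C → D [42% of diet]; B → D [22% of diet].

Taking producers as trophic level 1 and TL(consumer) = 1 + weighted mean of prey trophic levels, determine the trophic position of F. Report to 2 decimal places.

4.39

B: 1 + 1 = 2
C: 1 + (0.66×1 + 0.34×2) = 2.34
D: 1 + (0.42×2.34 + 0.36×1 + 0.22×2) = 2.7828
E: 1 + 2.7828 = 3.7828
F: 1 + (0.86×3.7828 + 0.14×1) = 4.393208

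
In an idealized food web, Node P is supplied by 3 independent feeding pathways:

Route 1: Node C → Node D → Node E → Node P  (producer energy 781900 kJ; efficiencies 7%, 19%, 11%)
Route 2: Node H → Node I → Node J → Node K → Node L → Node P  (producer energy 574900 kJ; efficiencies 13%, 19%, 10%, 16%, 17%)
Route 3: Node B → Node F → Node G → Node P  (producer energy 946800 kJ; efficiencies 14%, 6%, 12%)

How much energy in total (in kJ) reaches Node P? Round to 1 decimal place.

2136.9 kJ

Route 1: 781900 × 0.07 × 0.19 × 0.11 = 1143.9197 kJ
Route 2: 574900 × 0.13 × 0.19 × 0.1 × 0.16 × 0.17 = 38.6240816 kJ
Route 3: 946800 × 0.14 × 0.06 × 0.12 = 954.3744 kJ
Total at Node P: 1143.9197 + 38.6240816 + 954.3744 = 2136.9181816 kJ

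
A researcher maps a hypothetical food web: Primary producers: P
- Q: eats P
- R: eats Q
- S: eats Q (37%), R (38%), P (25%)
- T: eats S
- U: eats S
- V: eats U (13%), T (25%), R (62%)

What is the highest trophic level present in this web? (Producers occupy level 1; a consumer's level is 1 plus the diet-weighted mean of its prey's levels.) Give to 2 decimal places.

Q: 1 + 1 = 2
R: 1 + 2 = 3
S: 1 + (0.37×2 + 0.38×3 + 0.25×1) = 3.13
T: 1 + 3.13 = 4.13
U: 1 + 3.13 = 4.13
V: 1 + (0.13×4.13 + 0.25×4.13 + 0.62×3) = 4.4294

4.43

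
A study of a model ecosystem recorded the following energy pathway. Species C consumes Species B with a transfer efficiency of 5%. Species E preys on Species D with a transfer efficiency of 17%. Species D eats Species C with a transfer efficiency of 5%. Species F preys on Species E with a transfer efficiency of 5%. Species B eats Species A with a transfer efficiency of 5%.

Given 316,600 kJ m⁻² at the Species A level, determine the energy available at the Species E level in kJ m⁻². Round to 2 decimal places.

Species B: 316600 × 0.05 = 15830 kJ m⁻²
Species C: 15830 × 0.05 = 791.5 kJ m⁻²
Species D: 791.5 × 0.05 = 39.575 kJ m⁻²
Species E: 39.575 × 0.17 = 6.72775 kJ m⁻²

6.73 kJ m⁻²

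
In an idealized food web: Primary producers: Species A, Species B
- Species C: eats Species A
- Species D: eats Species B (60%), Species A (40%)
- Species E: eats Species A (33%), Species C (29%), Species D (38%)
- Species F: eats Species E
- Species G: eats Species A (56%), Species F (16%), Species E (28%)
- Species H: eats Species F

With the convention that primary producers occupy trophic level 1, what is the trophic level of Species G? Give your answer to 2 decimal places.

Species C: 1 + 1 = 2
Species D: 1 + (0.6×1 + 0.4×1) = 2
Species E: 1 + (0.33×1 + 0.29×2 + 0.38×2) = 2.67
Species F: 1 + 2.67 = 3.67
Species G: 1 + (0.56×1 + 0.16×3.67 + 0.28×2.67) = 2.8948
Species H: 1 + 3.67 = 4.67

2.89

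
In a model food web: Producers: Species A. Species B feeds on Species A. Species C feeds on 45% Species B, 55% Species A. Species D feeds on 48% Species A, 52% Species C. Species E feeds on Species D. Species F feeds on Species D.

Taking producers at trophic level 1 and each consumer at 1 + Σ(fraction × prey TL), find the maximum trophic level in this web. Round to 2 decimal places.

3.75

Species B: 1 + 1 = 2
Species C: 1 + (0.45×2 + 0.55×1) = 2.45
Species D: 1 + (0.48×1 + 0.52×2.45) = 2.754
Species E: 1 + 2.754 = 3.754
Species F: 1 + 2.754 = 3.754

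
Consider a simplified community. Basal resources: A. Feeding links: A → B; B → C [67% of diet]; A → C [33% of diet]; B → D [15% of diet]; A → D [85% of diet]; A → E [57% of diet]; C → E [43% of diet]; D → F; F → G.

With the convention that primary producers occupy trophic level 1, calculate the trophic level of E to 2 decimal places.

B: 1 + 1 = 2
C: 1 + (0.67×2 + 0.33×1) = 2.67
D: 1 + (0.15×2 + 0.85×1) = 2.15
E: 1 + (0.57×1 + 0.43×2.67) = 2.7181
F: 1 + 2.15 = 3.15
G: 1 + 3.15 = 4.15

2.72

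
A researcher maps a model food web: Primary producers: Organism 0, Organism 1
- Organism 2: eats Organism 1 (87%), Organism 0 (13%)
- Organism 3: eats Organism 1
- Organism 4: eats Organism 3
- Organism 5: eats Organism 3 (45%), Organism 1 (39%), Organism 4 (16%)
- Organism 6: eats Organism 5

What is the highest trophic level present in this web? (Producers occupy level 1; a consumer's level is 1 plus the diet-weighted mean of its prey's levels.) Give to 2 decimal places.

Organism 2: 1 + (0.87×1 + 0.13×1) = 2
Organism 3: 1 + 1 = 2
Organism 4: 1 + 2 = 3
Organism 5: 1 + (0.45×2 + 0.39×1 + 0.16×3) = 2.77
Organism 6: 1 + 2.77 = 3.77

3.77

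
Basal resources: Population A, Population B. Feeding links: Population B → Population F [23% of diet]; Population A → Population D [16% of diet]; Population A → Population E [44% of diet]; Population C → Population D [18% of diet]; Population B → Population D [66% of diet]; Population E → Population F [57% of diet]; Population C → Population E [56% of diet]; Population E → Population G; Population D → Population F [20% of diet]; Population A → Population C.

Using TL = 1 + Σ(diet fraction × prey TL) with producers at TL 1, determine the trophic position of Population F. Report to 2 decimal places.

Population C: 1 + 1 = 2
Population D: 1 + (0.18×2 + 0.66×1 + 0.16×1) = 2.18
Population E: 1 + (0.56×2 + 0.44×1) = 2.56
Population F: 1 + (0.57×2.56 + 0.2×2.18 + 0.23×1) = 3.1252
Population G: 1 + 2.56 = 3.56

3.13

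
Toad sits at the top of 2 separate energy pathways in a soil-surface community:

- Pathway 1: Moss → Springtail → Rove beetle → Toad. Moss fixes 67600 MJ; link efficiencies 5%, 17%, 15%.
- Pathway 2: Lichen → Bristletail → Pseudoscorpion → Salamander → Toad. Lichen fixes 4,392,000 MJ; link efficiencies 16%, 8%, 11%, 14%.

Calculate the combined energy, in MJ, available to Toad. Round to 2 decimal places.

951.94 MJ

Pathway 1: 67600 × 0.05 × 0.17 × 0.15 = 86.19 MJ
Pathway 2: 4392000 × 0.16 × 0.08 × 0.11 × 0.14 = 865.75104 MJ
Total at Toad: 86.19 + 865.75104 = 951.94104 MJ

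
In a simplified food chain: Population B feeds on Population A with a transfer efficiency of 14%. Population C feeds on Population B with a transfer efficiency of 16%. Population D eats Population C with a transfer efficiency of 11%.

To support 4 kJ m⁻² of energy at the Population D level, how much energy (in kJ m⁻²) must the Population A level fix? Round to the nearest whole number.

Cumulative transfer efficiency: 0.14 × 0.16 × 0.11 = 0.002464
Population A energy = 4 / 0.002464 = 1623 kJ m⁻²

1623 kJ m⁻²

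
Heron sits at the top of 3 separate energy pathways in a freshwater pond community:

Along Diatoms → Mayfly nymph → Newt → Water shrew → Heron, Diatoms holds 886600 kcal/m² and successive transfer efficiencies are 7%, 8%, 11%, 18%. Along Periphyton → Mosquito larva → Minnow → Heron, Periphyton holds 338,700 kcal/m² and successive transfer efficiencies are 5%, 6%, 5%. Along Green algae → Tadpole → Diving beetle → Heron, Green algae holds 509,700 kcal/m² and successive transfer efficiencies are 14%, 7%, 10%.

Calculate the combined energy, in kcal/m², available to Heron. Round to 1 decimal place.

Via Diatoms: 886600 × 0.07 × 0.08 × 0.11 × 0.18 = 98.306208 kcal/m²
Via Periphyton: 338700 × 0.05 × 0.06 × 0.05 = 50.805 kcal/m²
Via Green algae: 509700 × 0.14 × 0.07 × 0.1 = 499.506 kcal/m²
Total at Heron: 98.306208 + 50.805 + 499.506 = 648.617208 kcal/m²

648.6 kcal/m²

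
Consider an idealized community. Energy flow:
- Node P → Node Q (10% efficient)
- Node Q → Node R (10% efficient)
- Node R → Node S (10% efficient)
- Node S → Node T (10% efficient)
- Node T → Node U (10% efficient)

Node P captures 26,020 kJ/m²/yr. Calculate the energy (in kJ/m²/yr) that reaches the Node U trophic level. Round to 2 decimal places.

0.26 kJ/m²/yr

Node Q: 26020 × 0.1 = 2602 kJ/m²/yr
Node R: 2602 × 0.1 = 260.2 kJ/m²/yr
Node S: 260.2 × 0.1 = 26.02 kJ/m²/yr
Node T: 26.02 × 0.1 = 2.602 kJ/m²/yr
Node U: 2.602 × 0.1 = 0.2602 kJ/m²/yr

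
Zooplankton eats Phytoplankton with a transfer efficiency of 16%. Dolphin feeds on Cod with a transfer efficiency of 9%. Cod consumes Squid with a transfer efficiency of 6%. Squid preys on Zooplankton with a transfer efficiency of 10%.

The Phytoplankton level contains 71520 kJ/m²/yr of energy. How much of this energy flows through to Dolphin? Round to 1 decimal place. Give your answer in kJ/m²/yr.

Zooplankton: 71520 × 0.16 = 11443.2 kJ/m²/yr
Squid: 11443.2 × 0.1 = 1144.32 kJ/m²/yr
Cod: 1144.32 × 0.06 = 68.6592 kJ/m²/yr
Dolphin: 68.6592 × 0.09 = 6.179328 kJ/m²/yr

6.2 kJ/m²/yr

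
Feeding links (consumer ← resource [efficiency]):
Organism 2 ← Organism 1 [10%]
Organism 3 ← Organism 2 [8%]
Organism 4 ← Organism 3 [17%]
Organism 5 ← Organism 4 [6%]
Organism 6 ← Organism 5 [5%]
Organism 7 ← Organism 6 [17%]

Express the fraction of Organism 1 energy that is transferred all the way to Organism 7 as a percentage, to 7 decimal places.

Product of link efficiencies: 0.1 × 0.08 × 0.17 × 0.06 × 0.05 × 0.17 = 0.0000006936
As a percentage: 0.0000006936 × 100 = 0.0000694%

0.0000694%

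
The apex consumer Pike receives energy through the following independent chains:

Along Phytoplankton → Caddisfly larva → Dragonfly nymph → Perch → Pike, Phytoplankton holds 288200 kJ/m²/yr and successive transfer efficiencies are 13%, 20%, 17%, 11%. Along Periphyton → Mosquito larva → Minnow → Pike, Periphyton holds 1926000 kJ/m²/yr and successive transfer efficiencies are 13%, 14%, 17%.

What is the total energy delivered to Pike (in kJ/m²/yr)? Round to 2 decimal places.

Via Phytoplankton: 288200 × 0.13 × 0.2 × 0.17 × 0.11 = 140.12284 kJ/m²/yr
Via Periphyton: 1926000 × 0.13 × 0.14 × 0.17 = 5959.044 kJ/m²/yr
Total at Pike: 140.12284 + 5959.044 = 6099.16684 kJ/m²/yr

6099.17 kJ/m²/yr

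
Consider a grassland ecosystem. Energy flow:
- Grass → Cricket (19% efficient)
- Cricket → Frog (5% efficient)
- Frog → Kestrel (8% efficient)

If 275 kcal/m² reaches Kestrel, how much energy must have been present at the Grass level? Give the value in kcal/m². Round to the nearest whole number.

Cumulative transfer efficiency: 0.19 × 0.05 × 0.08 = 0.00076
Grass energy = 275 / 0.00076 = 361842 kcal/m²

361842 kcal/m²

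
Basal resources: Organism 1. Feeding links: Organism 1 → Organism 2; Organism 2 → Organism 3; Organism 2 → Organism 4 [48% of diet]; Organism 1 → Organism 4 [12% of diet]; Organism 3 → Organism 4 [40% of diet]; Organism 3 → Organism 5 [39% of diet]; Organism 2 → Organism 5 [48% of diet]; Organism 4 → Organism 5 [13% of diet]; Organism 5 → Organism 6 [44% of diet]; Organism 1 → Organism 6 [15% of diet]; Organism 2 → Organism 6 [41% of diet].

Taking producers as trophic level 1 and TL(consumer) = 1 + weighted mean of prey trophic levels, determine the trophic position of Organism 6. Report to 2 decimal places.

Organism 2: 1 + 1 = 2
Organism 3: 1 + 2 = 3
Organism 4: 1 + (0.48×2 + 0.12×1 + 0.4×3) = 3.28
Organism 5: 1 + (0.39×3 + 0.48×2 + 0.13×3.28) = 3.5564
Organism 6: 1 + (0.44×3.5564 + 0.15×1 + 0.41×2) = 3.534816

3.53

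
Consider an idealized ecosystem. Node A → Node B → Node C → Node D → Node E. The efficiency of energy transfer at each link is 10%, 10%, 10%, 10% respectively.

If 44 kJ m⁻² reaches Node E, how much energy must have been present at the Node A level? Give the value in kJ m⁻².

Cumulative transfer efficiency: 0.1 × 0.1 × 0.1 × 0.1 = 0.0001
Node A energy = 44 / 0.0001 = 440000 kJ m⁻²

440000 kJ m⁻²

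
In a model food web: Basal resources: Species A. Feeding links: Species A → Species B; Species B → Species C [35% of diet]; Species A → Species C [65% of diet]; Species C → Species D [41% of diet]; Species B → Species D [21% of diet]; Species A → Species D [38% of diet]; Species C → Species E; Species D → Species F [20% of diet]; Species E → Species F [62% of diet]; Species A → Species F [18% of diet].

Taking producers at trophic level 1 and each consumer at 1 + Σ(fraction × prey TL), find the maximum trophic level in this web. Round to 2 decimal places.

3.81

Species B: 1 + 1 = 2
Species C: 1 + (0.35×2 + 0.65×1) = 2.35
Species D: 1 + (0.41×2.35 + 0.21×2 + 0.38×1) = 2.7635
Species E: 1 + 2.35 = 3.35
Species F: 1 + (0.2×2.7635 + 0.62×3.35 + 0.18×1) = 3.8097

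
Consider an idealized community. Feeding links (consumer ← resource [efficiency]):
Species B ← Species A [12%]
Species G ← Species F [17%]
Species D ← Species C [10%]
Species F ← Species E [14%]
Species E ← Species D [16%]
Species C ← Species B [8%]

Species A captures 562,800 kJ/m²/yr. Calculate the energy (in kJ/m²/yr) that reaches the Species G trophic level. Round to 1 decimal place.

Species B: 562800 × 0.12 = 67536 kJ/m²/yr
Species C: 67536 × 0.08 = 5402.88 kJ/m²/yr
Species D: 5402.88 × 0.1 = 540.288 kJ/m²/yr
Species E: 540.288 × 0.16 = 86.44608 kJ/m²/yr
Species F: 86.44608 × 0.14 = 12.1024512 kJ/m²/yr
Species G: 12.1024512 × 0.17 = 2.057416704 kJ/m²/yr

2.1 kJ/m²/yr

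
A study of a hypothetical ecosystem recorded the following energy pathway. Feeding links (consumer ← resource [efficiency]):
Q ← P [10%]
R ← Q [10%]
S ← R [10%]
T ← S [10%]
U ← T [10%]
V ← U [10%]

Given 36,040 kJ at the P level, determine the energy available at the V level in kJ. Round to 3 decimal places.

Q: 36040 × 0.1 = 3604 kJ
R: 3604 × 0.1 = 360.4 kJ
S: 360.4 × 0.1 = 36.04 kJ
T: 36.04 × 0.1 = 3.604 kJ
U: 3.604 × 0.1 = 0.3604 kJ
V: 0.3604 × 0.1 = 0.03604 kJ

0.036 kJ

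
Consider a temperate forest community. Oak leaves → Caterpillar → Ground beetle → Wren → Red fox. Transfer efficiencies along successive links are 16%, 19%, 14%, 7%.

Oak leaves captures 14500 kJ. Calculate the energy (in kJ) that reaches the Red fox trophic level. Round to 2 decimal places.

4.32 kJ

Caterpillar: 14500 × 0.16 = 2320 kJ
Ground beetle: 2320 × 0.19 = 440.8 kJ
Wren: 440.8 × 0.14 = 61.712 kJ
Red fox: 61.712 × 0.07 = 4.31984 kJ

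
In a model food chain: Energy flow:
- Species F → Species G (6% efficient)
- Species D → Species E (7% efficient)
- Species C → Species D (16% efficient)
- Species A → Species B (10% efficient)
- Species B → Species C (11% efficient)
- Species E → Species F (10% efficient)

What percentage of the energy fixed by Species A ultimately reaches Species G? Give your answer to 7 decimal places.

0.0000739%

Product of link efficiencies: 0.1 × 0.11 × 0.16 × 0.07 × 0.1 × 0.06 = 0.0000007392
As a percentage: 0.0000007392 × 100 = 0.0000739%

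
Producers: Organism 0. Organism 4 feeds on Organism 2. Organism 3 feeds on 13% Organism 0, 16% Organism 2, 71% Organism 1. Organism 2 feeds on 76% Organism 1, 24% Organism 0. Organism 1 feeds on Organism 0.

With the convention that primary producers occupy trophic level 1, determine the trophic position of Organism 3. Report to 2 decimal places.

Organism 1: 1 + 1 = 2
Organism 2: 1 + (0.76×2 + 0.24×1) = 2.76
Organism 3: 1 + (0.13×1 + 0.16×2.76 + 0.71×2) = 2.9916
Organism 4: 1 + 2.76 = 3.76

2.99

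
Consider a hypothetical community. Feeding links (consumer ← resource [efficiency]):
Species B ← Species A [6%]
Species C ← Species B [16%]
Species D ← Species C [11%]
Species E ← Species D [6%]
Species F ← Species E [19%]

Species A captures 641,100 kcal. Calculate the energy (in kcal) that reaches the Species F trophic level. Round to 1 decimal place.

7.7 kcal

Species B: 641100 × 0.06 = 38466 kcal
Species C: 38466 × 0.16 = 6154.56 kcal
Species D: 6154.56 × 0.11 = 677.0016 kcal
Species E: 677.0016 × 0.06 = 40.620096 kcal
Species F: 40.620096 × 0.19 = 7.71781824 kcal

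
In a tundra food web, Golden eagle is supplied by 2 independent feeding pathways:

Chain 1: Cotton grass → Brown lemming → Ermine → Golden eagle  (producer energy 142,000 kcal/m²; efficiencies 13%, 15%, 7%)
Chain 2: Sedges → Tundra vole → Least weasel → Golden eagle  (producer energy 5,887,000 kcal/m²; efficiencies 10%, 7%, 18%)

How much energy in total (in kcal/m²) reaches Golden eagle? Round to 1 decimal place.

Chain 1: 142000 × 0.13 × 0.15 × 0.07 = 193.83 kcal/m²
Chain 2: 5887000 × 0.1 × 0.07 × 0.18 = 7417.62 kcal/m²
Total at Golden eagle: 193.83 + 7417.62 = 7611.45 kcal/m²

7611.5 kcal/m²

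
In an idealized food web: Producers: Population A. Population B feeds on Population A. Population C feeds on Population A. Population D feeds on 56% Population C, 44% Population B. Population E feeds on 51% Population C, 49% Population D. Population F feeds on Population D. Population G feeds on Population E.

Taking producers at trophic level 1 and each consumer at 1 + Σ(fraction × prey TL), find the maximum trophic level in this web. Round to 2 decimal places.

4.49

Population B: 1 + 1 = 2
Population C: 1 + 1 = 2
Population D: 1 + (0.56×2 + 0.44×2) = 3
Population E: 1 + (0.51×2 + 0.49×3) = 3.49
Population F: 1 + 3 = 4
Population G: 1 + 3.49 = 4.49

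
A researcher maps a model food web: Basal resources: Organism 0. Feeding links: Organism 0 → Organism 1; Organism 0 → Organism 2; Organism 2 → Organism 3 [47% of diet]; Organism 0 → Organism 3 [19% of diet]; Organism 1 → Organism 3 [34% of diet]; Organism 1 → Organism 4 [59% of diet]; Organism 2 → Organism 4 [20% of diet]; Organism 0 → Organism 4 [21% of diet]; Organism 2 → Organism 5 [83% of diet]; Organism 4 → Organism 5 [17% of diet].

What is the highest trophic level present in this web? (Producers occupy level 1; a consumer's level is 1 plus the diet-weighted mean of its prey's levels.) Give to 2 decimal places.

Organism 1: 1 + 1 = 2
Organism 2: 1 + 1 = 2
Organism 3: 1 + (0.47×2 + 0.19×1 + 0.34×2) = 2.81
Organism 4: 1 + (0.59×2 + 0.2×2 + 0.21×1) = 2.79
Organism 5: 1 + (0.83×2 + 0.17×2.79) = 3.1343

3.13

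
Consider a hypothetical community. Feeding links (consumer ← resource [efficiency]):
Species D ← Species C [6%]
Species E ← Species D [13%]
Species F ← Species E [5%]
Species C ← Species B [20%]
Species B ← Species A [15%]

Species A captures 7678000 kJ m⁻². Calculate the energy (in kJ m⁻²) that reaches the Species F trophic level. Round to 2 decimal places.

89.83 kJ m⁻²

Species B: 7678000 × 0.15 = 1151700 kJ m⁻²
Species C: 1151700 × 0.2 = 230340 kJ m⁻²
Species D: 230340 × 0.06 = 13820.4 kJ m⁻²
Species E: 13820.4 × 0.13 = 1796.652 kJ m⁻²
Species F: 1796.652 × 0.05 = 89.8326 kJ m⁻²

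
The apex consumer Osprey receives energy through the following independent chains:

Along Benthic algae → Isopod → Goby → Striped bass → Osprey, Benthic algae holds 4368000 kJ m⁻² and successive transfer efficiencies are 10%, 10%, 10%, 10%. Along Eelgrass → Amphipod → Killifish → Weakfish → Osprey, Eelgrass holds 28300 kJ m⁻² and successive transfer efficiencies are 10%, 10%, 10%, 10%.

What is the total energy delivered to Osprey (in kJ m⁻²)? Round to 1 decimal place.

Via Benthic algae: 4368000 × 0.1 × 0.1 × 0.1 × 0.1 = 436.8 kJ m⁻²
Via Eelgrass: 28300 × 0.1 × 0.1 × 0.1 × 0.1 = 2.83 kJ m⁻²
Total at Osprey: 436.8 + 2.83 = 439.63 kJ m⁻²

439.6 kJ m⁻²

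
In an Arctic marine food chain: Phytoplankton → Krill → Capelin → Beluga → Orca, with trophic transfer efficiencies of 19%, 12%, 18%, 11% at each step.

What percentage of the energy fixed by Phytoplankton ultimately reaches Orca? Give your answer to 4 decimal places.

0.0451%

Product of link efficiencies: 0.19 × 0.12 × 0.18 × 0.11 = 0.00045144
As a percentage: 0.00045144 × 100 = 0.0451%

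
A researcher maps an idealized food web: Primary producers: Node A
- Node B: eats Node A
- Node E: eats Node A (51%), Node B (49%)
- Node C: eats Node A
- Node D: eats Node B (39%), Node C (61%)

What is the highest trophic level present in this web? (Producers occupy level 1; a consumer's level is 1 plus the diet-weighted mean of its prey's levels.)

Node B: 1 + 1 = 2
Node C: 1 + 1 = 2
Node D: 1 + (0.39×2 + 0.61×2) = 3
Node E: 1 + (0.51×1 + 0.49×2) = 2.49

3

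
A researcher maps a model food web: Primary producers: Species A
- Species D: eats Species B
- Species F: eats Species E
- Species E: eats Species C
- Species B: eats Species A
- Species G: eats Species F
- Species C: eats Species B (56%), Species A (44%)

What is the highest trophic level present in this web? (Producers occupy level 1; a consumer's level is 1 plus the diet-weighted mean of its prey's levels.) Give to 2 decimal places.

Species B: 1 + 1 = 2
Species C: 1 + (0.56×2 + 0.44×1) = 2.56
Species D: 1 + 2 = 3
Species E: 1 + 2.56 = 3.56
Species F: 1 + 3.56 = 4.56
Species G: 1 + 4.56 = 5.56

5.56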